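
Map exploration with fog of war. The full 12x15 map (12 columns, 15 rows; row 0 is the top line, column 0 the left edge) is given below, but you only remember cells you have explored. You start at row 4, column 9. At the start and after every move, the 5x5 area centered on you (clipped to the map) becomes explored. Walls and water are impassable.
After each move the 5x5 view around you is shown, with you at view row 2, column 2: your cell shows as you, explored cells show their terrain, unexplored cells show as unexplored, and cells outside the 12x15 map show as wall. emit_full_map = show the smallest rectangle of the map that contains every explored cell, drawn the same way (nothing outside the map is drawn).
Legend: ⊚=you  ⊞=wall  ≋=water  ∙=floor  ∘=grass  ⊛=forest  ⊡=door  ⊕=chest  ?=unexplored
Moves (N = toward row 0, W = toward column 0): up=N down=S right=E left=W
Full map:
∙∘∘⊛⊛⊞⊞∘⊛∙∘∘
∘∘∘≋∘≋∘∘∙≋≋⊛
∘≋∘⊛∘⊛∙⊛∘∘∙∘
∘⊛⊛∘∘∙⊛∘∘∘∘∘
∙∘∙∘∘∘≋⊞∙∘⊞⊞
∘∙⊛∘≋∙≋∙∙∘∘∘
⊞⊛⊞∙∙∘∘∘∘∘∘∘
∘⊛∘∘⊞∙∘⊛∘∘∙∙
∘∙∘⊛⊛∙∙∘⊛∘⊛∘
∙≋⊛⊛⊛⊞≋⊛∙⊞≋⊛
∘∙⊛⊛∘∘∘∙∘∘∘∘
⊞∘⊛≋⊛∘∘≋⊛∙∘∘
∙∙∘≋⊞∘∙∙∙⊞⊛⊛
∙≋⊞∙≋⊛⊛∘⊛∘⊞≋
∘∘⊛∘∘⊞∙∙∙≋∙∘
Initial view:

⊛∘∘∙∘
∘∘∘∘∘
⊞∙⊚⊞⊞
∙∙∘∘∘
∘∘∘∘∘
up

∘∙≋≋⊛
⊛∘∘∙∘
∘∘⊚∘∘
⊞∙∘⊞⊞
∙∙∘∘∘

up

∘⊛∙∘∘
∘∙≋≋⊛
⊛∘⊚∙∘
∘∘∘∘∘
⊞∙∘⊞⊞

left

⊞∘⊛∙∘
∘∘∙≋≋
∙⊛⊚∘∙
⊛∘∘∘∘
≋⊞∙∘⊞

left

⊞⊞∘⊛∙
≋∘∘∙≋
⊛∙⊚∘∘
∙⊛∘∘∘
∘≋⊞∙∘

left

⊛⊞⊞∘⊛
∘≋∘∘∙
∘⊛⊚⊛∘
∘∙⊛∘∘
∘∘≋⊞∙

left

⊛⊛⊞⊞∘
≋∘≋∘∘
⊛∘⊚∙⊛
∘∘∙⊛∘
∘∘∘≋⊞

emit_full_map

⊛⊛⊞⊞∘⊛∙∘∘
≋∘≋∘∘∙≋≋⊛
⊛∘⊚∙⊛∘∘∙∘
∘∘∙⊛∘∘∘∘∘
∘∘∘≋⊞∙∘⊞⊞
????∙∙∘∘∘
????∘∘∘∘∘

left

∘⊛⊛⊞⊞
∘≋∘≋∘
∘⊛⊚⊛∙
⊛∘∘∙⊛
∙∘∘∘≋

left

∘∘⊛⊛⊞
∘∘≋∘≋
≋∘⊚∘⊛
⊛⊛∘∘∙
∘∙∘∘∘

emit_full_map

∘∘⊛⊛⊞⊞∘⊛∙∘∘
∘∘≋∘≋∘∘∙≋≋⊛
≋∘⊚∘⊛∙⊛∘∘∙∘
⊛⊛∘∘∙⊛∘∘∘∘∘
∘∙∘∘∘≋⊞∙∘⊞⊞
??????∙∙∘∘∘
??????∘∘∘∘∘


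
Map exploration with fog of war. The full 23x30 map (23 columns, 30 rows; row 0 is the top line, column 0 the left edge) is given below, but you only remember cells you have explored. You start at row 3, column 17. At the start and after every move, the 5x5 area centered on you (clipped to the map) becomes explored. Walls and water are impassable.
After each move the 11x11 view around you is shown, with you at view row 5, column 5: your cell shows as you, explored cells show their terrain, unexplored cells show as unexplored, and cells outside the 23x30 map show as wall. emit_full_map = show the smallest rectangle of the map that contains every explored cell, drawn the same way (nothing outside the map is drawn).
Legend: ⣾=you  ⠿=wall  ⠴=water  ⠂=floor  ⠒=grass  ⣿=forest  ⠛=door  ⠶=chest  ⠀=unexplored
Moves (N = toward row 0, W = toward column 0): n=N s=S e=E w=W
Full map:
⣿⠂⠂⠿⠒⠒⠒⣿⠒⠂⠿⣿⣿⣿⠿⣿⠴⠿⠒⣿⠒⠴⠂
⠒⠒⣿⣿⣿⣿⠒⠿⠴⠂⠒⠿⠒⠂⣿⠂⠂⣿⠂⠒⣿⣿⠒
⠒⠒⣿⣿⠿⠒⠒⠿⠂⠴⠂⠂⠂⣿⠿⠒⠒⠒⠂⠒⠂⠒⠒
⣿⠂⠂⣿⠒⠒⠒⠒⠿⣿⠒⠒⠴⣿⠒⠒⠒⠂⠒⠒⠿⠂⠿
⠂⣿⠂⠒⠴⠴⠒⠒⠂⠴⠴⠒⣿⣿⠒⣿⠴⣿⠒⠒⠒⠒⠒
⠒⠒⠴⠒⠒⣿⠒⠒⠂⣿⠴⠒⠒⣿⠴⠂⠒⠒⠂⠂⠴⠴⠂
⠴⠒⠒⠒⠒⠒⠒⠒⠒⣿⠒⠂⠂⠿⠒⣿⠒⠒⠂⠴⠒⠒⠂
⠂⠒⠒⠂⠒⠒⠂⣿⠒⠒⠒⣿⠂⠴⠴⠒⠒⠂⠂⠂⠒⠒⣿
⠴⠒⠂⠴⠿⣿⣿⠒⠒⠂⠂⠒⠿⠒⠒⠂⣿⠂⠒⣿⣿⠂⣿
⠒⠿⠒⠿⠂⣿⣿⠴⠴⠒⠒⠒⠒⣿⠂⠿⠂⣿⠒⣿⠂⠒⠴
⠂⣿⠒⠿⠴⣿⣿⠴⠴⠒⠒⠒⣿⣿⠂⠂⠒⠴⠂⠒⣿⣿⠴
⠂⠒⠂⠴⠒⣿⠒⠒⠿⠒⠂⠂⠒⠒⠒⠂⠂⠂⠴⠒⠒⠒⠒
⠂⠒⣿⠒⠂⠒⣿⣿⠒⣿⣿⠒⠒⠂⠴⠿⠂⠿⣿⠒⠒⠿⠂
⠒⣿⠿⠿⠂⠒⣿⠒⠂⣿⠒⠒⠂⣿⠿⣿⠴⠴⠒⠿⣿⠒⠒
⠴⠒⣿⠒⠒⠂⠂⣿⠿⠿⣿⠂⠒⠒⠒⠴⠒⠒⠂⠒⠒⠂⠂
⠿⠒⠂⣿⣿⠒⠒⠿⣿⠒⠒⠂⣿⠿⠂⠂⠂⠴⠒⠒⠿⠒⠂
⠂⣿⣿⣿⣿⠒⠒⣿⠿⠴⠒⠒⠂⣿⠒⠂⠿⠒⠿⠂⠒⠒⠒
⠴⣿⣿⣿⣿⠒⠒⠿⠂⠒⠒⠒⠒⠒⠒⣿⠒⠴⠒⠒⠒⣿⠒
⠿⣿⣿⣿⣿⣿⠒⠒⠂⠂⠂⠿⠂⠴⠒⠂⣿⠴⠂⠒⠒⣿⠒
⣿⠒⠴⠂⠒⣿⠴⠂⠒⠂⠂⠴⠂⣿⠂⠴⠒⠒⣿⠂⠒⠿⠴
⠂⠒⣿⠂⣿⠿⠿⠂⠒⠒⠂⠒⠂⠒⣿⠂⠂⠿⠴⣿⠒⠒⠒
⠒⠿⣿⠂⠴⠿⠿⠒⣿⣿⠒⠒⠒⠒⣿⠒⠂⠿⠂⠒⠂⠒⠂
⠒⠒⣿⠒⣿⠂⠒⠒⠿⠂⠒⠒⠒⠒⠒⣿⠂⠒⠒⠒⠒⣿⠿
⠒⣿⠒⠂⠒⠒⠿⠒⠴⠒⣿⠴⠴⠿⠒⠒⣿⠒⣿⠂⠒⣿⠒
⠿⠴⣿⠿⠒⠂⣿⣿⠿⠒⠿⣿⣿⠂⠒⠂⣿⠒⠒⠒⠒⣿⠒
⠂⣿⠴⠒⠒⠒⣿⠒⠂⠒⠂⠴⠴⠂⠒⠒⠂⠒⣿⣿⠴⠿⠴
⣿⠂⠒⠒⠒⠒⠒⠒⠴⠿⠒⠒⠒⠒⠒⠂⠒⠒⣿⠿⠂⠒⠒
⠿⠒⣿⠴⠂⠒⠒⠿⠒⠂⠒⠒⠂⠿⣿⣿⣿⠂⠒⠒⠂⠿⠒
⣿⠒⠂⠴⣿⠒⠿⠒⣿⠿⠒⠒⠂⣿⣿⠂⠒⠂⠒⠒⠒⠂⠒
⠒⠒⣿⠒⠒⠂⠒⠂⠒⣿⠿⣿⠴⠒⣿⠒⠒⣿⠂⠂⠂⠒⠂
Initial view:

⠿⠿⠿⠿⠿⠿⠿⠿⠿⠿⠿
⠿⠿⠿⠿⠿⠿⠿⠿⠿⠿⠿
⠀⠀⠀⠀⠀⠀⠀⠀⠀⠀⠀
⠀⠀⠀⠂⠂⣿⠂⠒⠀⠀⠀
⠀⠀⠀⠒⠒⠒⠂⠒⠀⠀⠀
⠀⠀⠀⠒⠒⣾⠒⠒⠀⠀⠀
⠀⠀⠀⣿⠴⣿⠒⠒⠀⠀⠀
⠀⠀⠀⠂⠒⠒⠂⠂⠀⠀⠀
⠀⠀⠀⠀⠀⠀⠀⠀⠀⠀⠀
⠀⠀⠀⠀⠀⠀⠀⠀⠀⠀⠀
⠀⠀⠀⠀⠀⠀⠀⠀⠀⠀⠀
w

⠿⠿⠿⠿⠿⠿⠿⠿⠿⠿⠿
⠿⠿⠿⠿⠿⠿⠿⠿⠿⠿⠿
⠀⠀⠀⠀⠀⠀⠀⠀⠀⠀⠀
⠀⠀⠀⣿⠂⠂⣿⠂⠒⠀⠀
⠀⠀⠀⠿⠒⠒⠒⠂⠒⠀⠀
⠀⠀⠀⠒⠒⣾⠂⠒⠒⠀⠀
⠀⠀⠀⠒⣿⠴⣿⠒⠒⠀⠀
⠀⠀⠀⠴⠂⠒⠒⠂⠂⠀⠀
⠀⠀⠀⠀⠀⠀⠀⠀⠀⠀⠀
⠀⠀⠀⠀⠀⠀⠀⠀⠀⠀⠀
⠀⠀⠀⠀⠀⠀⠀⠀⠀⠀⠀

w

⠿⠿⠿⠿⠿⠿⠿⠿⠿⠿⠿
⠿⠿⠿⠿⠿⠿⠿⠿⠿⠿⠿
⠀⠀⠀⠀⠀⠀⠀⠀⠀⠀⠀
⠀⠀⠀⠂⣿⠂⠂⣿⠂⠒⠀
⠀⠀⠀⣿⠿⠒⠒⠒⠂⠒⠀
⠀⠀⠀⣿⠒⣾⠒⠂⠒⠒⠀
⠀⠀⠀⣿⠒⣿⠴⣿⠒⠒⠀
⠀⠀⠀⣿⠴⠂⠒⠒⠂⠂⠀
⠀⠀⠀⠀⠀⠀⠀⠀⠀⠀⠀
⠀⠀⠀⠀⠀⠀⠀⠀⠀⠀⠀
⠀⠀⠀⠀⠀⠀⠀⠀⠀⠀⠀

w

⠿⠿⠿⠿⠿⠿⠿⠿⠿⠿⠿
⠿⠿⠿⠿⠿⠿⠿⠿⠿⠿⠿
⠀⠀⠀⠀⠀⠀⠀⠀⠀⠀⠀
⠀⠀⠀⠒⠂⣿⠂⠂⣿⠂⠒
⠀⠀⠀⠂⣿⠿⠒⠒⠒⠂⠒
⠀⠀⠀⠴⣿⣾⠒⠒⠂⠒⠒
⠀⠀⠀⣿⣿⠒⣿⠴⣿⠒⠒
⠀⠀⠀⠒⣿⠴⠂⠒⠒⠂⠂
⠀⠀⠀⠀⠀⠀⠀⠀⠀⠀⠀
⠀⠀⠀⠀⠀⠀⠀⠀⠀⠀⠀
⠀⠀⠀⠀⠀⠀⠀⠀⠀⠀⠀

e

⠿⠿⠿⠿⠿⠿⠿⠿⠿⠿⠿
⠿⠿⠿⠿⠿⠿⠿⠿⠿⠿⠿
⠀⠀⠀⠀⠀⠀⠀⠀⠀⠀⠀
⠀⠀⠒⠂⣿⠂⠂⣿⠂⠒⠀
⠀⠀⠂⣿⠿⠒⠒⠒⠂⠒⠀
⠀⠀⠴⣿⠒⣾⠒⠂⠒⠒⠀
⠀⠀⣿⣿⠒⣿⠴⣿⠒⠒⠀
⠀⠀⠒⣿⠴⠂⠒⠒⠂⠂⠀
⠀⠀⠀⠀⠀⠀⠀⠀⠀⠀⠀
⠀⠀⠀⠀⠀⠀⠀⠀⠀⠀⠀
⠀⠀⠀⠀⠀⠀⠀⠀⠀⠀⠀

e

⠿⠿⠿⠿⠿⠿⠿⠿⠿⠿⠿
⠿⠿⠿⠿⠿⠿⠿⠿⠿⠿⠿
⠀⠀⠀⠀⠀⠀⠀⠀⠀⠀⠀
⠀⠒⠂⣿⠂⠂⣿⠂⠒⠀⠀
⠀⠂⣿⠿⠒⠒⠒⠂⠒⠀⠀
⠀⠴⣿⠒⠒⣾⠂⠒⠒⠀⠀
⠀⣿⣿⠒⣿⠴⣿⠒⠒⠀⠀
⠀⠒⣿⠴⠂⠒⠒⠂⠂⠀⠀
⠀⠀⠀⠀⠀⠀⠀⠀⠀⠀⠀
⠀⠀⠀⠀⠀⠀⠀⠀⠀⠀⠀
⠀⠀⠀⠀⠀⠀⠀⠀⠀⠀⠀

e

⠿⠿⠿⠿⠿⠿⠿⠿⠿⠿⠿
⠿⠿⠿⠿⠿⠿⠿⠿⠿⠿⠿
⠀⠀⠀⠀⠀⠀⠀⠀⠀⠀⠀
⠒⠂⣿⠂⠂⣿⠂⠒⠀⠀⠀
⠂⣿⠿⠒⠒⠒⠂⠒⠀⠀⠀
⠴⣿⠒⠒⠒⣾⠒⠒⠀⠀⠀
⣿⣿⠒⣿⠴⣿⠒⠒⠀⠀⠀
⠒⣿⠴⠂⠒⠒⠂⠂⠀⠀⠀
⠀⠀⠀⠀⠀⠀⠀⠀⠀⠀⠀
⠀⠀⠀⠀⠀⠀⠀⠀⠀⠀⠀
⠀⠀⠀⠀⠀⠀⠀⠀⠀⠀⠀

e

⠿⠿⠿⠿⠿⠿⠿⠿⠿⠿⠿
⠿⠿⠿⠿⠿⠿⠿⠿⠿⠿⠿
⠀⠀⠀⠀⠀⠀⠀⠀⠀⠀⠿
⠂⣿⠂⠂⣿⠂⠒⣿⠀⠀⠿
⣿⠿⠒⠒⠒⠂⠒⠂⠀⠀⠿
⣿⠒⠒⠒⠂⣾⠒⠿⠀⠀⠿
⣿⠒⣿⠴⣿⠒⠒⠒⠀⠀⠿
⣿⠴⠂⠒⠒⠂⠂⠴⠀⠀⠿
⠀⠀⠀⠀⠀⠀⠀⠀⠀⠀⠿
⠀⠀⠀⠀⠀⠀⠀⠀⠀⠀⠿
⠀⠀⠀⠀⠀⠀⠀⠀⠀⠀⠿

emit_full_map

⠒⠂⣿⠂⠂⣿⠂⠒⣿
⠂⣿⠿⠒⠒⠒⠂⠒⠂
⠴⣿⠒⠒⠒⠂⣾⠒⠿
⣿⣿⠒⣿⠴⣿⠒⠒⠒
⠒⣿⠴⠂⠒⠒⠂⠂⠴

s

⠿⠿⠿⠿⠿⠿⠿⠿⠿⠿⠿
⠀⠀⠀⠀⠀⠀⠀⠀⠀⠀⠿
⠂⣿⠂⠂⣿⠂⠒⣿⠀⠀⠿
⣿⠿⠒⠒⠒⠂⠒⠂⠀⠀⠿
⣿⠒⠒⠒⠂⠒⠒⠿⠀⠀⠿
⣿⠒⣿⠴⣿⣾⠒⠒⠀⠀⠿
⣿⠴⠂⠒⠒⠂⠂⠴⠀⠀⠿
⠀⠀⠀⠒⠒⠂⠴⠒⠀⠀⠿
⠀⠀⠀⠀⠀⠀⠀⠀⠀⠀⠿
⠀⠀⠀⠀⠀⠀⠀⠀⠀⠀⠿
⠀⠀⠀⠀⠀⠀⠀⠀⠀⠀⠿

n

⠿⠿⠿⠿⠿⠿⠿⠿⠿⠿⠿
⠿⠿⠿⠿⠿⠿⠿⠿⠿⠿⠿
⠀⠀⠀⠀⠀⠀⠀⠀⠀⠀⠿
⠂⣿⠂⠂⣿⠂⠒⣿⠀⠀⠿
⣿⠿⠒⠒⠒⠂⠒⠂⠀⠀⠿
⣿⠒⠒⠒⠂⣾⠒⠿⠀⠀⠿
⣿⠒⣿⠴⣿⠒⠒⠒⠀⠀⠿
⣿⠴⠂⠒⠒⠂⠂⠴⠀⠀⠿
⠀⠀⠀⠒⠒⠂⠴⠒⠀⠀⠿
⠀⠀⠀⠀⠀⠀⠀⠀⠀⠀⠿
⠀⠀⠀⠀⠀⠀⠀⠀⠀⠀⠿

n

⠿⠿⠿⠿⠿⠿⠿⠿⠿⠿⠿
⠿⠿⠿⠿⠿⠿⠿⠿⠿⠿⠿
⠿⠿⠿⠿⠿⠿⠿⠿⠿⠿⠿
⠀⠀⠀⠴⠿⠒⣿⠒⠀⠀⠿
⠂⣿⠂⠂⣿⠂⠒⣿⠀⠀⠿
⣿⠿⠒⠒⠒⣾⠒⠂⠀⠀⠿
⣿⠒⠒⠒⠂⠒⠒⠿⠀⠀⠿
⣿⠒⣿⠴⣿⠒⠒⠒⠀⠀⠿
⣿⠴⠂⠒⠒⠂⠂⠴⠀⠀⠿
⠀⠀⠀⠒⠒⠂⠴⠒⠀⠀⠿
⠀⠀⠀⠀⠀⠀⠀⠀⠀⠀⠿

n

⠿⠿⠿⠿⠿⠿⠿⠿⠿⠿⠿
⠿⠿⠿⠿⠿⠿⠿⠿⠿⠿⠿
⠿⠿⠿⠿⠿⠿⠿⠿⠿⠿⠿
⠿⠿⠿⠿⠿⠿⠿⠿⠿⠿⠿
⠀⠀⠀⠴⠿⠒⣿⠒⠀⠀⠿
⠂⣿⠂⠂⣿⣾⠒⣿⠀⠀⠿
⣿⠿⠒⠒⠒⠂⠒⠂⠀⠀⠿
⣿⠒⠒⠒⠂⠒⠒⠿⠀⠀⠿
⣿⠒⣿⠴⣿⠒⠒⠒⠀⠀⠿
⣿⠴⠂⠒⠒⠂⠂⠴⠀⠀⠿
⠀⠀⠀⠒⠒⠂⠴⠒⠀⠀⠿

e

⠿⠿⠿⠿⠿⠿⠿⠿⠿⠿⠿
⠿⠿⠿⠿⠿⠿⠿⠿⠿⠿⠿
⠿⠿⠿⠿⠿⠿⠿⠿⠿⠿⠿
⠿⠿⠿⠿⠿⠿⠿⠿⠿⠿⠿
⠀⠀⠴⠿⠒⣿⠒⠴⠀⠿⠿
⣿⠂⠂⣿⠂⣾⣿⣿⠀⠿⠿
⠿⠒⠒⠒⠂⠒⠂⠒⠀⠿⠿
⠒⠒⠒⠂⠒⠒⠿⠂⠀⠿⠿
⠒⣿⠴⣿⠒⠒⠒⠀⠀⠿⠿
⠴⠂⠒⠒⠂⠂⠴⠀⠀⠿⠿
⠀⠀⠒⠒⠂⠴⠒⠀⠀⠿⠿

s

⠿⠿⠿⠿⠿⠿⠿⠿⠿⠿⠿
⠿⠿⠿⠿⠿⠿⠿⠿⠿⠿⠿
⠿⠿⠿⠿⠿⠿⠿⠿⠿⠿⠿
⠀⠀⠴⠿⠒⣿⠒⠴⠀⠿⠿
⣿⠂⠂⣿⠂⠒⣿⣿⠀⠿⠿
⠿⠒⠒⠒⠂⣾⠂⠒⠀⠿⠿
⠒⠒⠒⠂⠒⠒⠿⠂⠀⠿⠿
⠒⣿⠴⣿⠒⠒⠒⠒⠀⠿⠿
⠴⠂⠒⠒⠂⠂⠴⠀⠀⠿⠿
⠀⠀⠒⠒⠂⠴⠒⠀⠀⠿⠿
⠀⠀⠀⠀⠀⠀⠀⠀⠀⠿⠿

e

⠿⠿⠿⠿⠿⠿⠿⠿⠿⠿⠿
⠿⠿⠿⠿⠿⠿⠿⠿⠿⠿⠿
⠿⠿⠿⠿⠿⠿⠿⠿⠿⠿⠿
⠀⠴⠿⠒⣿⠒⠴⠂⠿⠿⠿
⠂⠂⣿⠂⠒⣿⣿⠒⠿⠿⠿
⠒⠒⠒⠂⠒⣾⠒⠒⠿⠿⠿
⠒⠒⠂⠒⠒⠿⠂⠿⠿⠿⠿
⣿⠴⣿⠒⠒⠒⠒⠒⠿⠿⠿
⠂⠒⠒⠂⠂⠴⠀⠀⠿⠿⠿
⠀⠒⠒⠂⠴⠒⠀⠀⠿⠿⠿
⠀⠀⠀⠀⠀⠀⠀⠀⠿⠿⠿

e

⠿⠿⠿⠿⠿⠿⠿⠿⠿⠿⠿
⠿⠿⠿⠿⠿⠿⠿⠿⠿⠿⠿
⠿⠿⠿⠿⠿⠿⠿⠿⠿⠿⠿
⠴⠿⠒⣿⠒⠴⠂⠿⠿⠿⠿
⠂⣿⠂⠒⣿⣿⠒⠿⠿⠿⠿
⠒⠒⠂⠒⠂⣾⠒⠿⠿⠿⠿
⠒⠂⠒⠒⠿⠂⠿⠿⠿⠿⠿
⠴⣿⠒⠒⠒⠒⠒⠿⠿⠿⠿
⠒⠒⠂⠂⠴⠀⠀⠿⠿⠿⠿
⠒⠒⠂⠴⠒⠀⠀⠿⠿⠿⠿
⠀⠀⠀⠀⠀⠀⠀⠿⠿⠿⠿

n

⠿⠿⠿⠿⠿⠿⠿⠿⠿⠿⠿
⠿⠿⠿⠿⠿⠿⠿⠿⠿⠿⠿
⠿⠿⠿⠿⠿⠿⠿⠿⠿⠿⠿
⠿⠿⠿⠿⠿⠿⠿⠿⠿⠿⠿
⠴⠿⠒⣿⠒⠴⠂⠿⠿⠿⠿
⠂⣿⠂⠒⣿⣾⠒⠿⠿⠿⠿
⠒⠒⠂⠒⠂⠒⠒⠿⠿⠿⠿
⠒⠂⠒⠒⠿⠂⠿⠿⠿⠿⠿
⠴⣿⠒⠒⠒⠒⠒⠿⠿⠿⠿
⠒⠒⠂⠂⠴⠀⠀⠿⠿⠿⠿
⠒⠒⠂⠴⠒⠀⠀⠿⠿⠿⠿

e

⠿⠿⠿⠿⠿⠿⠿⠿⠿⠿⠿
⠿⠿⠿⠿⠿⠿⠿⠿⠿⠿⠿
⠿⠿⠿⠿⠿⠿⠿⠿⠿⠿⠿
⠿⠿⠿⠿⠿⠿⠿⠿⠿⠿⠿
⠿⠒⣿⠒⠴⠂⠿⠿⠿⠿⠿
⣿⠂⠒⣿⣿⣾⠿⠿⠿⠿⠿
⠒⠂⠒⠂⠒⠒⠿⠿⠿⠿⠿
⠂⠒⠒⠿⠂⠿⠿⠿⠿⠿⠿
⣿⠒⠒⠒⠒⠒⠿⠿⠿⠿⠿
⠒⠂⠂⠴⠀⠀⠿⠿⠿⠿⠿
⠒⠂⠴⠒⠀⠀⠿⠿⠿⠿⠿

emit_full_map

⠀⠀⠀⠀⠴⠿⠒⣿⠒⠴⠂
⠒⠂⣿⠂⠂⣿⠂⠒⣿⣿⣾
⠂⣿⠿⠒⠒⠒⠂⠒⠂⠒⠒
⠴⣿⠒⠒⠒⠂⠒⠒⠿⠂⠿
⣿⣿⠒⣿⠴⣿⠒⠒⠒⠒⠒
⠒⣿⠴⠂⠒⠒⠂⠂⠴⠀⠀
⠀⠀⠀⠀⠒⠒⠂⠴⠒⠀⠀

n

⠿⠿⠿⠿⠿⠿⠿⠿⠿⠿⠿
⠿⠿⠿⠿⠿⠿⠿⠿⠿⠿⠿
⠿⠿⠿⠿⠿⠿⠿⠿⠿⠿⠿
⠿⠿⠿⠿⠿⠿⠿⠿⠿⠿⠿
⠿⠿⠿⠿⠿⠿⠿⠿⠿⠿⠿
⠿⠒⣿⠒⠴⣾⠿⠿⠿⠿⠿
⣿⠂⠒⣿⣿⠒⠿⠿⠿⠿⠿
⠒⠂⠒⠂⠒⠒⠿⠿⠿⠿⠿
⠂⠒⠒⠿⠂⠿⠿⠿⠿⠿⠿
⣿⠒⠒⠒⠒⠒⠿⠿⠿⠿⠿
⠒⠂⠂⠴⠀⠀⠿⠿⠿⠿⠿

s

⠿⠿⠿⠿⠿⠿⠿⠿⠿⠿⠿
⠿⠿⠿⠿⠿⠿⠿⠿⠿⠿⠿
⠿⠿⠿⠿⠿⠿⠿⠿⠿⠿⠿
⠿⠿⠿⠿⠿⠿⠿⠿⠿⠿⠿
⠿⠒⣿⠒⠴⠂⠿⠿⠿⠿⠿
⣿⠂⠒⣿⣿⣾⠿⠿⠿⠿⠿
⠒⠂⠒⠂⠒⠒⠿⠿⠿⠿⠿
⠂⠒⠒⠿⠂⠿⠿⠿⠿⠿⠿
⣿⠒⠒⠒⠒⠒⠿⠿⠿⠿⠿
⠒⠂⠂⠴⠀⠀⠿⠿⠿⠿⠿
⠒⠂⠴⠒⠀⠀⠿⠿⠿⠿⠿

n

⠿⠿⠿⠿⠿⠿⠿⠿⠿⠿⠿
⠿⠿⠿⠿⠿⠿⠿⠿⠿⠿⠿
⠿⠿⠿⠿⠿⠿⠿⠿⠿⠿⠿
⠿⠿⠿⠿⠿⠿⠿⠿⠿⠿⠿
⠿⠿⠿⠿⠿⠿⠿⠿⠿⠿⠿
⠿⠒⣿⠒⠴⣾⠿⠿⠿⠿⠿
⣿⠂⠒⣿⣿⠒⠿⠿⠿⠿⠿
⠒⠂⠒⠂⠒⠒⠿⠿⠿⠿⠿
⠂⠒⠒⠿⠂⠿⠿⠿⠿⠿⠿
⣿⠒⠒⠒⠒⠒⠿⠿⠿⠿⠿
⠒⠂⠂⠴⠀⠀⠿⠿⠿⠿⠿


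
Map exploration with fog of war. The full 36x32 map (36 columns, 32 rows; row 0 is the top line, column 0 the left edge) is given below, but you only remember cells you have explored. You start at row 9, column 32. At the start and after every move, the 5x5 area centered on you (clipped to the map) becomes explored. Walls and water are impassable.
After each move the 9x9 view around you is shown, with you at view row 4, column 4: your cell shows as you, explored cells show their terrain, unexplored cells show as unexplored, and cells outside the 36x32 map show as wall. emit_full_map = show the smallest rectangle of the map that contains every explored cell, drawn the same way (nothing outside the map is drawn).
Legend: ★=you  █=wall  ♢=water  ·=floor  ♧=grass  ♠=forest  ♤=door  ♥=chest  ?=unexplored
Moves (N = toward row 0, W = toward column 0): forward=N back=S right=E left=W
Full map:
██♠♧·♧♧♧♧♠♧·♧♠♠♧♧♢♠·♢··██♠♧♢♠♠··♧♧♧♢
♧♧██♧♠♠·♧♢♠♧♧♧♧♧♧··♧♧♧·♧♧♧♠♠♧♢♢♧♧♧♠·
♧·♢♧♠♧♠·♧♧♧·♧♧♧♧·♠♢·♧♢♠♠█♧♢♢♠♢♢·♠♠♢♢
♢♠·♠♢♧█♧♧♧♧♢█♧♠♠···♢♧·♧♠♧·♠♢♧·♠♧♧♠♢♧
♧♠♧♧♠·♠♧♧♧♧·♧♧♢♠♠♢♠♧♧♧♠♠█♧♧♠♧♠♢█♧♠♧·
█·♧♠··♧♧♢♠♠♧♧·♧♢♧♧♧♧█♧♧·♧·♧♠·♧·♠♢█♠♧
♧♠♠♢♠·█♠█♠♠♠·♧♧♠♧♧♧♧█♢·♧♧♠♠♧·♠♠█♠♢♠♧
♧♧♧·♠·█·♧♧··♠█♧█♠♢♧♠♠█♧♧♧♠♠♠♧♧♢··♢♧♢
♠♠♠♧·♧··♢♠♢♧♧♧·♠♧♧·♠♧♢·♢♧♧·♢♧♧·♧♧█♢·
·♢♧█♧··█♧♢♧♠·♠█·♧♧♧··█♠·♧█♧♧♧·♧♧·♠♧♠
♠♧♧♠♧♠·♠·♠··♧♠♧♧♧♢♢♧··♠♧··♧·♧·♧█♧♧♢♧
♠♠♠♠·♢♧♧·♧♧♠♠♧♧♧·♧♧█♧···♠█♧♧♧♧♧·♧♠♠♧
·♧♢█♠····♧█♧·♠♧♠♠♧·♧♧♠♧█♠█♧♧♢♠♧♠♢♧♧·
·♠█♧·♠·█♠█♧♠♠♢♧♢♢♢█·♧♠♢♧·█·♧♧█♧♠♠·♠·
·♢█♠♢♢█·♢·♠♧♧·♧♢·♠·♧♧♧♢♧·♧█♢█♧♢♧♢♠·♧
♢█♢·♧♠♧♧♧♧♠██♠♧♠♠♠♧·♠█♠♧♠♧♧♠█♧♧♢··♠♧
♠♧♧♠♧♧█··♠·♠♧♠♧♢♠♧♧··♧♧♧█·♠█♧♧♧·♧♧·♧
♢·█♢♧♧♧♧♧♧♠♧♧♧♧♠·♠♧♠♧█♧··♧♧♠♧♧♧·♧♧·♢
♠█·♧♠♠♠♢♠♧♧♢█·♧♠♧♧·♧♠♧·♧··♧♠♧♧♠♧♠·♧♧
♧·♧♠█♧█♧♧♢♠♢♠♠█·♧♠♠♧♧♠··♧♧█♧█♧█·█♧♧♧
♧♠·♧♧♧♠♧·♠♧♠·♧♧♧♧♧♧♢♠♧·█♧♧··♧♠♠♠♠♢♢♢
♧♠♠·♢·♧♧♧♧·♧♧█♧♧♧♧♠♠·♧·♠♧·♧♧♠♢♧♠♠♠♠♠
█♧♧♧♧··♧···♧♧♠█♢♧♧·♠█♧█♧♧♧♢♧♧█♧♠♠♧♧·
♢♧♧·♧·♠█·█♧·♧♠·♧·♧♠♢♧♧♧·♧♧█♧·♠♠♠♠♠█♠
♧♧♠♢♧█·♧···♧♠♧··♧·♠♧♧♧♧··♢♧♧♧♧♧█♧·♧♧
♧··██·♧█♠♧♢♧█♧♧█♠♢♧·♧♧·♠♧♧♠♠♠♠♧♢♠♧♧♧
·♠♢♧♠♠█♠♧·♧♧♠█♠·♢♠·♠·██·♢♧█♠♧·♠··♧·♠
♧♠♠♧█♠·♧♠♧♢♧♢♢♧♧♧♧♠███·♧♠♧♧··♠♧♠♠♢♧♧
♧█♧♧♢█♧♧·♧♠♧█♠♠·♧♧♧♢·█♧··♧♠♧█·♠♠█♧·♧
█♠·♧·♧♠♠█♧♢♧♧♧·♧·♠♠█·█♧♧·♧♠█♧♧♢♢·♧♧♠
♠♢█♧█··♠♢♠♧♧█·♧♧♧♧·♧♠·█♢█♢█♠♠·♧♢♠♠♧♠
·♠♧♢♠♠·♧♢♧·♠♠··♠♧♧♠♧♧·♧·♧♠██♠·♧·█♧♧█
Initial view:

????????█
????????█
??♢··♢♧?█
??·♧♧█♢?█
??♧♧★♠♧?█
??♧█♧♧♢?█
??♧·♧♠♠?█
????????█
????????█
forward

????????█
????????█
??♠█♠♢♠?█
??♢··♢♧?█
??·♧★█♢?█
??♧♧·♠♧?█
??♧█♧♧♢?█
??♧·♧♠♠?█
????????█

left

?????????
?????????
??♠♠█♠♢♠?
??♧♢··♢♧?
??♧·★♧█♢?
??·♧♧·♠♧?
??·♧█♧♧♢?
???♧·♧♠♠?
?????????

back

?????????
??♠♠█♠♢♠?
??♧♢··♢♧?
??♧·♧♧█♢?
??·♧★·♠♧?
??·♧█♧♧♢?
??♧♧·♧♠♠?
?????????
?????????

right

????????█
?♠♠█♠♢♠?█
?♧♢··♢♧?█
?♧·♧♧█♢?█
?·♧♧★♠♧?█
?·♧█♧♧♢?█
?♧♧·♧♠♠?█
????????█
????????█

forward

????????█
????????█
?♠♠█♠♢♠?█
?♧♢··♢♧?█
?♧·♧★█♢?█
?·♧♧·♠♧?█
?·♧█♧♧♢?█
?♧♧·♧♠♠?█
????????█

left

?????????
?????????
??♠♠█♠♢♠?
??♧♢··♢♧?
??♧·★♧█♢?
??·♧♧·♠♧?
??·♧█♧♧♢?
??♧♧·♧♠♠?
?????????

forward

?????????
?????????
??♧·♠♢█??
??♠♠█♠♢♠?
??♧♢★·♢♧?
??♧·♧♧█♢?
??·♧♧·♠♧?
??·♧█♧♧♢?
??♧♧·♧♠♠?

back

?????????
??♧·♠♢█??
??♠♠█♠♢♠?
??♧♢··♢♧?
??♧·★♧█♢?
??·♧♧·♠♧?
??·♧█♧♧♢?
??♧♧·♧♠♠?
?????????

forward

?????????
?????????
??♧·♠♢█??
??♠♠█♠♢♠?
??♧♢★·♢♧?
??♧·♧♧█♢?
??·♧♧·♠♧?
??·♧█♧♧♢?
??♧♧·♧♠♠?

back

?????????
??♧·♠♢█??
??♠♠█♠♢♠?
??♧♢··♢♧?
??♧·★♧█♢?
??·♧♧·♠♧?
??·♧█♧♧♢?
??♧♧·♧♠♠?
?????????

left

?????????
???♧·♠♢█?
??·♠♠█♠♢♠
??♧♧♢··♢♧
??♧♧★♧♧█♢
??♧·♧♧·♠♧
??♧·♧█♧♧♢
???♧♧·♧♠♠
?????????

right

?????????
??♧·♠♢█??
?·♠♠█♠♢♠?
?♧♧♢··♢♧?
?♧♧·★♧█♢?
?♧·♧♧·♠♧?
?♧·♧█♧♧♢?
??♧♧·♧♠♠?
?????????

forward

?????????
?????????
??♧·♠♢█??
?·♠♠█♠♢♠?
?♧♧♢★·♢♧?
?♧♧·♧♧█♢?
?♧·♧♧·♠♧?
?♧·♧█♧♧♢?
??♧♧·♧♠♠?

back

?????????
??♧·♠♢█??
?·♠♠█♠♢♠?
?♧♧♢··♢♧?
?♧♧·★♧█♢?
?♧·♧♧·♠♧?
?♧·♧█♧♧♢?
??♧♧·♧♠♠?
?????????

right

????????█
?♧·♠♢█??█
·♠♠█♠♢♠?█
♧♧♢··♢♧?█
♧♧·♧★█♢?█
♧·♧♧·♠♧?█
♧·♧█♧♧♢?█
?♧♧·♧♠♠?█
????????█

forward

????????█
????????█
?♧·♠♢█♠?█
·♠♠█♠♢♠?█
♧♧♢·★♢♧?█
♧♧·♧♧█♢?█
♧·♧♧·♠♧?█
♧·♧█♧♧♢?█
?♧♧·♧♠♠?█

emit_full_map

?♧·♠♢█♠
·♠♠█♠♢♠
♧♧♢·★♢♧
♧♧·♧♧█♢
♧·♧♧·♠♧
♧·♧█♧♧♢
?♧♧·♧♠♠

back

????????█
?♧·♠♢█♠?█
·♠♠█♠♢♠?█
♧♧♢··♢♧?█
♧♧·♧★█♢?█
♧·♧♧·♠♧?█
♧·♧█♧♧♢?█
?♧♧·♧♠♠?█
????????█

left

?????????
??♧·♠♢█♠?
?·♠♠█♠♢♠?
?♧♧♢··♢♧?
?♧♧·★♧█♢?
?♧·♧♧·♠♧?
?♧·♧█♧♧♢?
??♧♧·♧♠♠?
?????????

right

????????█
?♧·♠♢█♠?█
·♠♠█♠♢♠?█
♧♧♢··♢♧?█
♧♧·♧★█♢?█
♧·♧♧·♠♧?█
♧·♧█♧♧♢?█
?♧♧·♧♠♠?█
????????█

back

?♧·♠♢█♠?█
·♠♠█♠♢♠?█
♧♧♢··♢♧?█
♧♧·♧♧█♢?█
♧·♧♧★♠♧?█
♧·♧█♧♧♢?█
?♧♧·♧♠♠?█
????????█
????????█

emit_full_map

?♧·♠♢█♠
·♠♠█♠♢♠
♧♧♢··♢♧
♧♧·♧♧█♢
♧·♧♧★♠♧
♧·♧█♧♧♢
?♧♧·♧♠♠

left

??♧·♠♢█♠?
?·♠♠█♠♢♠?
?♧♧♢··♢♧?
?♧♧·♧♧█♢?
?♧·♧★·♠♧?
?♧·♧█♧♧♢?
??♧♧·♧♠♠?
?????????
?????????

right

?♧·♠♢█♠?█
·♠♠█♠♢♠?█
♧♧♢··♢♧?█
♧♧·♧♧█♢?█
♧·♧♧★♠♧?█
♧·♧█♧♧♢?█
?♧♧·♧♠♠?█
????????█
????????█

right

♧·♠♢█♠?██
♠♠█♠♢♠?██
♧♢··♢♧♢██
♧·♧♧█♢·██
·♧♧·★♧♠██
·♧█♧♧♢♧██
♧♧·♧♠♠♧██
???????██
???????██

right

·♠♢█♠?███
♠█♠♢♠?███
♢··♢♧♢███
·♧♧█♢·███
♧♧·♠★♠███
♧█♧♧♢♧███
♧·♧♠♠♧███
??????███
??????███

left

♧·♠♢█♠?██
♠♠█♠♢♠?██
♧♢··♢♧♢██
♧·♧♧█♢·██
·♧♧·★♧♠██
·♧█♧♧♢♧██
♧♧·♧♠♠♧██
???????██
???????██

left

?♧·♠♢█♠?█
·♠♠█♠♢♠?█
♧♧♢··♢♧♢█
♧♧·♧♧█♢·█
♧·♧♧★♠♧♠█
♧·♧█♧♧♢♧█
?♧♧·♧♠♠♧█
????????█
????????█

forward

????????█
?♧·♠♢█♠?█
·♠♠█♠♢♠?█
♧♧♢··♢♧♢█
♧♧·♧★█♢·█
♧·♧♧·♠♧♠█
♧·♧█♧♧♢♧█
?♧♧·♧♠♠♧█
????????█

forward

????????█
????????█
?♧·♠♢█♠?█
·♠♠█♠♢♠?█
♧♧♢·★♢♧♢█
♧♧·♧♧█♢·█
♧·♧♧·♠♧♠█
♧·♧█♧♧♢♧█
?♧♧·♧♠♠♧█

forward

????????█
????????█
??♢█♧♠♧?█
?♧·♠♢█♠?█
·♠♠█★♢♠?█
♧♧♢··♢♧♢█
♧♧·♧♧█♢·█
♧·♧♧·♠♧♠█
♧·♧█♧♧♢♧█

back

????????█
??♢█♧♠♧?█
?♧·♠♢█♠?█
·♠♠█♠♢♠?█
♧♧♢·★♢♧♢█
♧♧·♧♧█♢·█
♧·♧♧·♠♧♠█
♧·♧█♧♧♢♧█
?♧♧·♧♠♠♧█

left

?????????
???♢█♧♠♧?
??♧·♠♢█♠?
?·♠♠█♠♢♠?
?♧♧♢★·♢♧♢
?♧♧·♧♧█♢·
?♧·♧♧·♠♧♠
?♧·♧█♧♧♢♧
??♧♧·♧♠♠♧

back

???♢█♧♠♧?
??♧·♠♢█♠?
?·♠♠█♠♢♠?
?♧♧♢··♢♧♢
?♧♧·★♧█♢·
?♧·♧♧·♠♧♠
?♧·♧█♧♧♢♧
??♧♧·♧♠♠♧
?????????

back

??♧·♠♢█♠?
?·♠♠█♠♢♠?
?♧♧♢··♢♧♢
?♧♧·♧♧█♢·
?♧·♧★·♠♧♠
?♧·♧█♧♧♢♧
??♧♧·♧♠♠♧
?????????
?????????

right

?♧·♠♢█♠?█
·♠♠█♠♢♠?█
♧♧♢··♢♧♢█
♧♧·♧♧█♢·█
♧·♧♧★♠♧♠█
♧·♧█♧♧♢♧█
?♧♧·♧♠♠♧█
????????█
????????█

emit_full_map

??♢█♧♠♧?
?♧·♠♢█♠?
·♠♠█♠♢♠?
♧♧♢··♢♧♢
♧♧·♧♧█♢·
♧·♧♧★♠♧♠
♧·♧█♧♧♢♧
?♧♧·♧♠♠♧

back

·♠♠█♠♢♠?█
♧♧♢··♢♧♢█
♧♧·♧♧█♢·█
♧·♧♧·♠♧♠█
♧·♧█★♧♢♧█
?♧♧·♧♠♠♧█
??♧♠♢♧♧?█
????????█
????????█

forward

?♧·♠♢█♠?█
·♠♠█♠♢♠?█
♧♧♢··♢♧♢█
♧♧·♧♧█♢·█
♧·♧♧★♠♧♠█
♧·♧█♧♧♢♧█
?♧♧·♧♠♠♧█
??♧♠♢♧♧?█
????????█

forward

??♢█♧♠♧?█
?♧·♠♢█♠?█
·♠♠█♠♢♠?█
♧♧♢··♢♧♢█
♧♧·♧★█♢·█
♧·♧♧·♠♧♠█
♧·♧█♧♧♢♧█
?♧♧·♧♠♠♧█
??♧♠♢♧♧?█

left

???♢█♧♠♧?
??♧·♠♢█♠?
?·♠♠█♠♢♠?
?♧♧♢··♢♧♢
?♧♧·★♧█♢·
?♧·♧♧·♠♧♠
?♧·♧█♧♧♢♧
??♧♧·♧♠♠♧
???♧♠♢♧♧?

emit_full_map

??♢█♧♠♧?
?♧·♠♢█♠?
·♠♠█♠♢♠?
♧♧♢··♢♧♢
♧♧·★♧█♢·
♧·♧♧·♠♧♠
♧·♧█♧♧♢♧
?♧♧·♧♠♠♧
??♧♠♢♧♧?


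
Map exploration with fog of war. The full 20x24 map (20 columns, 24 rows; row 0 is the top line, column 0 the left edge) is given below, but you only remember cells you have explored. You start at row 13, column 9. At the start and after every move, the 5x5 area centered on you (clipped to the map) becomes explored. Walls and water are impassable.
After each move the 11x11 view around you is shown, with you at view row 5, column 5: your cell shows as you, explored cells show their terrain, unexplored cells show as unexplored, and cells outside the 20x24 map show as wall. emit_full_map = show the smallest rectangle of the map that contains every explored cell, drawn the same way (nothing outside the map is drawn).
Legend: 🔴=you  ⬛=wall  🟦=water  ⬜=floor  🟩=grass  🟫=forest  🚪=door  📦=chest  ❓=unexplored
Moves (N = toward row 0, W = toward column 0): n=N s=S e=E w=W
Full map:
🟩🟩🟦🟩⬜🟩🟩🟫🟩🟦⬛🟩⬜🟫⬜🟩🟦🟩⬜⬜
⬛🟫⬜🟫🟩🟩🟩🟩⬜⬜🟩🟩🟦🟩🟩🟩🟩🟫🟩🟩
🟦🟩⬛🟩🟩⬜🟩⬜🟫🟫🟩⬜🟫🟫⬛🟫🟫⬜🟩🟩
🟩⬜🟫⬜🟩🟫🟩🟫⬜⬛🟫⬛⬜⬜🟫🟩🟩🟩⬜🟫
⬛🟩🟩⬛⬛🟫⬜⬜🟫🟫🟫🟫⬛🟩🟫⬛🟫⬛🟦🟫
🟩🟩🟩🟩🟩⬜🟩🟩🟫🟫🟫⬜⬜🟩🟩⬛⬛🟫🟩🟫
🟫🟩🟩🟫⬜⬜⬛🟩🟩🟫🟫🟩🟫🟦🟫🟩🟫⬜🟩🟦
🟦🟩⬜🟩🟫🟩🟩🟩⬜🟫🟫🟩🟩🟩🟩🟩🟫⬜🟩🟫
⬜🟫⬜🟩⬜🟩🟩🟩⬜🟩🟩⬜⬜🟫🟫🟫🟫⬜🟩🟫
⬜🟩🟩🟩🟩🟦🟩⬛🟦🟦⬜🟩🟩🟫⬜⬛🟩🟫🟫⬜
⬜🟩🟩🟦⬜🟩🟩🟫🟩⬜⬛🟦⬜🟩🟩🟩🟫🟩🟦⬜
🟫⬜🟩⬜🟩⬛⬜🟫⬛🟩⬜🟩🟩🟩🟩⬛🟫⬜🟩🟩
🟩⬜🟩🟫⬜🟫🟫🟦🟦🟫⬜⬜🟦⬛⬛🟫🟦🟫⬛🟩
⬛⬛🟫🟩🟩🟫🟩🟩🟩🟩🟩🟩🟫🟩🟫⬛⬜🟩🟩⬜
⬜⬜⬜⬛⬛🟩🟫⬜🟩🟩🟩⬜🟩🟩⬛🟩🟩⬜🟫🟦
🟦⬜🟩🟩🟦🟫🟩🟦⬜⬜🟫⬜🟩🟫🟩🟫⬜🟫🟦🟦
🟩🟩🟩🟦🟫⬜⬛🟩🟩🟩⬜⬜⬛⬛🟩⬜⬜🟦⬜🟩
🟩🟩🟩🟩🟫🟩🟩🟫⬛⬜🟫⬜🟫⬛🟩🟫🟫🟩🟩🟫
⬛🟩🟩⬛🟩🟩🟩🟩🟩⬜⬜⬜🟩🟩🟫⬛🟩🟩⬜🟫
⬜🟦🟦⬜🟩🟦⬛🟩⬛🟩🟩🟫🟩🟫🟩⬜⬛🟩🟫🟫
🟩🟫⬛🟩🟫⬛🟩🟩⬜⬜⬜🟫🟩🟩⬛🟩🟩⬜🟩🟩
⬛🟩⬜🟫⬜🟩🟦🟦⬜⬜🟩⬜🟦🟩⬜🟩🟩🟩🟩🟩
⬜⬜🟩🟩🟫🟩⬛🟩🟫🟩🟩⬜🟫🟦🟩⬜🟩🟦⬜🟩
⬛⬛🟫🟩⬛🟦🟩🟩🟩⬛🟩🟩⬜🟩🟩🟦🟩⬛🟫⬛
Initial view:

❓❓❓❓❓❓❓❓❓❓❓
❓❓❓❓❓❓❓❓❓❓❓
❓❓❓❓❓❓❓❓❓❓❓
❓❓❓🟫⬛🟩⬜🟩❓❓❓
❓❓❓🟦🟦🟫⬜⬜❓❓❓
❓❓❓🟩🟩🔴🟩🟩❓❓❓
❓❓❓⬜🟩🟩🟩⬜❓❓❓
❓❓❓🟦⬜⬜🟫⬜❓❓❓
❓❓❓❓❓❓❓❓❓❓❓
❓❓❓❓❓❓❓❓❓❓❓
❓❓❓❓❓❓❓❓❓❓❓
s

❓❓❓❓❓❓❓❓❓❓❓
❓❓❓❓❓❓❓❓❓❓❓
❓❓❓🟫⬛🟩⬜🟩❓❓❓
❓❓❓🟦🟦🟫⬜⬜❓❓❓
❓❓❓🟩🟩🟩🟩🟩❓❓❓
❓❓❓⬜🟩🔴🟩⬜❓❓❓
❓❓❓🟦⬜⬜🟫⬜❓❓❓
❓❓❓🟩🟩🟩⬜⬜❓❓❓
❓❓❓❓❓❓❓❓❓❓❓
❓❓❓❓❓❓❓❓❓❓❓
❓❓❓❓❓❓❓❓❓❓❓

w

❓❓❓❓❓❓❓❓❓❓❓
❓❓❓❓❓❓❓❓❓❓❓
❓❓❓❓🟫⬛🟩⬜🟩❓❓
❓❓❓🟫🟦🟦🟫⬜⬜❓❓
❓❓❓🟩🟩🟩🟩🟩🟩❓❓
❓❓❓🟫⬜🔴🟩🟩⬜❓❓
❓❓❓🟩🟦⬜⬜🟫⬜❓❓
❓❓❓⬛🟩🟩🟩⬜⬜❓❓
❓❓❓❓❓❓❓❓❓❓❓
❓❓❓❓❓❓❓❓❓❓❓
❓❓❓❓❓❓❓❓❓❓❓

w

❓❓❓❓❓❓❓❓❓❓❓
❓❓❓❓❓❓❓❓❓❓❓
❓❓❓❓❓🟫⬛🟩⬜🟩❓
❓❓❓🟫🟫🟦🟦🟫⬜⬜❓
❓❓❓🟫🟩🟩🟩🟩🟩🟩❓
❓❓❓🟩🟫🔴🟩🟩🟩⬜❓
❓❓❓🟫🟩🟦⬜⬜🟫⬜❓
❓❓❓⬜⬛🟩🟩🟩⬜⬜❓
❓❓❓❓❓❓❓❓❓❓❓
❓❓❓❓❓❓❓❓❓❓❓
❓❓❓❓❓❓❓❓❓❓❓

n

❓❓❓❓❓❓❓❓❓❓❓
❓❓❓❓❓❓❓❓❓❓❓
❓❓❓❓❓❓❓❓❓❓❓
❓❓❓⬛⬜🟫⬛🟩⬜🟩❓
❓❓❓🟫🟫🟦🟦🟫⬜⬜❓
❓❓❓🟫🟩🔴🟩🟩🟩🟩❓
❓❓❓🟩🟫⬜🟩🟩🟩⬜❓
❓❓❓🟫🟩🟦⬜⬜🟫⬜❓
❓❓❓⬜⬛🟩🟩🟩⬜⬜❓
❓❓❓❓❓❓❓❓❓❓❓
❓❓❓❓❓❓❓❓❓❓❓

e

❓❓❓❓❓❓❓❓❓❓❓
❓❓❓❓❓❓❓❓❓❓❓
❓❓❓❓❓❓❓❓❓❓❓
❓❓⬛⬜🟫⬛🟩⬜🟩❓❓
❓❓🟫🟫🟦🟦🟫⬜⬜❓❓
❓❓🟫🟩🟩🔴🟩🟩🟩❓❓
❓❓🟩🟫⬜🟩🟩🟩⬜❓❓
❓❓🟫🟩🟦⬜⬜🟫⬜❓❓
❓❓⬜⬛🟩🟩🟩⬜⬜❓❓
❓❓❓❓❓❓❓❓❓❓❓
❓❓❓❓❓❓❓❓❓❓❓

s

❓❓❓❓❓❓❓❓❓❓❓
❓❓❓❓❓❓❓❓❓❓❓
❓❓⬛⬜🟫⬛🟩⬜🟩❓❓
❓❓🟫🟫🟦🟦🟫⬜⬜❓❓
❓❓🟫🟩🟩🟩🟩🟩🟩❓❓
❓❓🟩🟫⬜🔴🟩🟩⬜❓❓
❓❓🟫🟩🟦⬜⬜🟫⬜❓❓
❓❓⬜⬛🟩🟩🟩⬜⬜❓❓
❓❓❓❓❓❓❓❓❓❓❓
❓❓❓❓❓❓❓❓❓❓❓
❓❓❓❓❓❓❓❓❓❓❓

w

❓❓❓❓❓❓❓❓❓❓❓
❓❓❓❓❓❓❓❓❓❓❓
❓❓❓⬛⬜🟫⬛🟩⬜🟩❓
❓❓❓🟫🟫🟦🟦🟫⬜⬜❓
❓❓❓🟫🟩🟩🟩🟩🟩🟩❓
❓❓❓🟩🟫🔴🟩🟩🟩⬜❓
❓❓❓🟫🟩🟦⬜⬜🟫⬜❓
❓❓❓⬜⬛🟩🟩🟩⬜⬜❓
❓❓❓❓❓❓❓❓❓❓❓
❓❓❓❓❓❓❓❓❓❓❓
❓❓❓❓❓❓❓❓❓❓❓

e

❓❓❓❓❓❓❓❓❓❓❓
❓❓❓❓❓❓❓❓❓❓❓
❓❓⬛⬜🟫⬛🟩⬜🟩❓❓
❓❓🟫🟫🟦🟦🟫⬜⬜❓❓
❓❓🟫🟩🟩🟩🟩🟩🟩❓❓
❓❓🟩🟫⬜🔴🟩🟩⬜❓❓
❓❓🟫🟩🟦⬜⬜🟫⬜❓❓
❓❓⬜⬛🟩🟩🟩⬜⬜❓❓
❓❓❓❓❓❓❓❓❓❓❓
❓❓❓❓❓❓❓❓❓❓❓
❓❓❓❓❓❓❓❓❓❓❓

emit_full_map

⬛⬜🟫⬛🟩⬜🟩
🟫🟫🟦🟦🟫⬜⬜
🟫🟩🟩🟩🟩🟩🟩
🟩🟫⬜🔴🟩🟩⬜
🟫🟩🟦⬜⬜🟫⬜
⬜⬛🟩🟩🟩⬜⬜

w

❓❓❓❓❓❓❓❓❓❓❓
❓❓❓❓❓❓❓❓❓❓❓
❓❓❓⬛⬜🟫⬛🟩⬜🟩❓
❓❓❓🟫🟫🟦🟦🟫⬜⬜❓
❓❓❓🟫🟩🟩🟩🟩🟩🟩❓
❓❓❓🟩🟫🔴🟩🟩🟩⬜❓
❓❓❓🟫🟩🟦⬜⬜🟫⬜❓
❓❓❓⬜⬛🟩🟩🟩⬜⬜❓
❓❓❓❓❓❓❓❓❓❓❓
❓❓❓❓❓❓❓❓❓❓❓
❓❓❓❓❓❓❓❓❓❓❓

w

❓❓❓❓❓❓❓❓❓❓❓
❓❓❓❓❓❓❓❓❓❓❓
❓❓❓❓⬛⬜🟫⬛🟩⬜🟩
❓❓❓⬜🟫🟫🟦🟦🟫⬜⬜
❓❓❓🟩🟫🟩🟩🟩🟩🟩🟩
❓❓❓⬛🟩🔴⬜🟩🟩🟩⬜
❓❓❓🟦🟫🟩🟦⬜⬜🟫⬜
❓❓❓🟫⬜⬛🟩🟩🟩⬜⬜
❓❓❓❓❓❓❓❓❓❓❓
❓❓❓❓❓❓❓❓❓❓❓
❓❓❓❓❓❓❓❓❓❓❓

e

❓❓❓❓❓❓❓❓❓❓❓
❓❓❓❓❓❓❓❓❓❓❓
❓❓❓⬛⬜🟫⬛🟩⬜🟩❓
❓❓⬜🟫🟫🟦🟦🟫⬜⬜❓
❓❓🟩🟫🟩🟩🟩🟩🟩🟩❓
❓❓⬛🟩🟫🔴🟩🟩🟩⬜❓
❓❓🟦🟫🟩🟦⬜⬜🟫⬜❓
❓❓🟫⬜⬛🟩🟩🟩⬜⬜❓
❓❓❓❓❓❓❓❓❓❓❓
❓❓❓❓❓❓❓❓❓❓❓
❓❓❓❓❓❓❓❓❓❓❓

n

❓❓❓❓❓❓❓❓❓❓❓
❓❓❓❓❓❓❓❓❓❓❓
❓❓❓❓❓❓❓❓❓❓❓
❓❓❓⬛⬜🟫⬛🟩⬜🟩❓
❓❓⬜🟫🟫🟦🟦🟫⬜⬜❓
❓❓🟩🟫🟩🔴🟩🟩🟩🟩❓
❓❓⬛🟩🟫⬜🟩🟩🟩⬜❓
❓❓🟦🟫🟩🟦⬜⬜🟫⬜❓
❓❓🟫⬜⬛🟩🟩🟩⬜⬜❓
❓❓❓❓❓❓❓❓❓❓❓
❓❓❓❓❓❓❓❓❓❓❓

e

❓❓❓❓❓❓❓❓❓❓❓
❓❓❓❓❓❓❓❓❓❓❓
❓❓❓❓❓❓❓❓❓❓❓
❓❓⬛⬜🟫⬛🟩⬜🟩❓❓
❓⬜🟫🟫🟦🟦🟫⬜⬜❓❓
❓🟩🟫🟩🟩🔴🟩🟩🟩❓❓
❓⬛🟩🟫⬜🟩🟩🟩⬜❓❓
❓🟦🟫🟩🟦⬜⬜🟫⬜❓❓
❓🟫⬜⬛🟩🟩🟩⬜⬜❓❓
❓❓❓❓❓❓❓❓❓❓❓
❓❓❓❓❓❓❓❓❓❓❓

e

❓❓❓❓❓❓❓❓❓❓❓
❓❓❓❓❓❓❓❓❓❓❓
❓❓❓❓❓❓❓❓❓❓❓
❓⬛⬜🟫⬛🟩⬜🟩❓❓❓
⬜🟫🟫🟦🟦🟫⬜⬜❓❓❓
🟩🟫🟩🟩🟩🔴🟩🟩❓❓❓
⬛🟩🟫⬜🟩🟩🟩⬜❓❓❓
🟦🟫🟩🟦⬜⬜🟫⬜❓❓❓
🟫⬜⬛🟩🟩🟩⬜⬜❓❓❓
❓❓❓❓❓❓❓❓❓❓❓
❓❓❓❓❓❓❓❓❓❓❓

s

❓❓❓❓❓❓❓❓❓❓❓
❓❓❓❓❓❓❓❓❓❓❓
❓⬛⬜🟫⬛🟩⬜🟩❓❓❓
⬜🟫🟫🟦🟦🟫⬜⬜❓❓❓
🟩🟫🟩🟩🟩🟩🟩🟩❓❓❓
⬛🟩🟫⬜🟩🔴🟩⬜❓❓❓
🟦🟫🟩🟦⬜⬜🟫⬜❓❓❓
🟫⬜⬛🟩🟩🟩⬜⬜❓❓❓
❓❓❓❓❓❓❓❓❓❓❓
❓❓❓❓❓❓❓❓❓❓❓
❓❓❓❓❓❓❓❓❓❓❓

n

❓❓❓❓❓❓❓❓❓❓❓
❓❓❓❓❓❓❓❓❓❓❓
❓❓❓❓❓❓❓❓❓❓❓
❓⬛⬜🟫⬛🟩⬜🟩❓❓❓
⬜🟫🟫🟦🟦🟫⬜⬜❓❓❓
🟩🟫🟩🟩🟩🔴🟩🟩❓❓❓
⬛🟩🟫⬜🟩🟩🟩⬜❓❓❓
🟦🟫🟩🟦⬜⬜🟫⬜❓❓❓
🟫⬜⬛🟩🟩🟩⬜⬜❓❓❓
❓❓❓❓❓❓❓❓❓❓❓
❓❓❓❓❓❓❓❓❓❓❓

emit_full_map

❓⬛⬜🟫⬛🟩⬜🟩
⬜🟫🟫🟦🟦🟫⬜⬜
🟩🟫🟩🟩🟩🔴🟩🟩
⬛🟩🟫⬜🟩🟩🟩⬜
🟦🟫🟩🟦⬜⬜🟫⬜
🟫⬜⬛🟩🟩🟩⬜⬜

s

❓❓❓❓❓❓❓❓❓❓❓
❓❓❓❓❓❓❓❓❓❓❓
❓⬛⬜🟫⬛🟩⬜🟩❓❓❓
⬜🟫🟫🟦🟦🟫⬜⬜❓❓❓
🟩🟫🟩🟩🟩🟩🟩🟩❓❓❓
⬛🟩🟫⬜🟩🔴🟩⬜❓❓❓
🟦🟫🟩🟦⬜⬜🟫⬜❓❓❓
🟫⬜⬛🟩🟩🟩⬜⬜❓❓❓
❓❓❓❓❓❓❓❓❓❓❓
❓❓❓❓❓❓❓❓❓❓❓
❓❓❓❓❓❓❓❓❓❓❓

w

❓❓❓❓❓❓❓❓❓❓❓
❓❓❓❓❓❓❓❓❓❓❓
❓❓⬛⬜🟫⬛🟩⬜🟩❓❓
❓⬜🟫🟫🟦🟦🟫⬜⬜❓❓
❓🟩🟫🟩🟩🟩🟩🟩🟩❓❓
❓⬛🟩🟫⬜🔴🟩🟩⬜❓❓
❓🟦🟫🟩🟦⬜⬜🟫⬜❓❓
❓🟫⬜⬛🟩🟩🟩⬜⬜❓❓
❓❓❓❓❓❓❓❓❓❓❓
❓❓❓❓❓❓❓❓❓❓❓
❓❓❓❓❓❓❓❓❓❓❓

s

❓❓❓❓❓❓❓❓❓❓❓
❓❓⬛⬜🟫⬛🟩⬜🟩❓❓
❓⬜🟫🟫🟦🟦🟫⬜⬜❓❓
❓🟩🟫🟩🟩🟩🟩🟩🟩❓❓
❓⬛🟩🟫⬜🟩🟩🟩⬜❓❓
❓🟦🟫🟩🟦🔴⬜🟫⬜❓❓
❓🟫⬜⬛🟩🟩🟩⬜⬜❓❓
❓❓❓🟩🟫⬛⬜🟫❓❓❓
❓❓❓❓❓❓❓❓❓❓❓
❓❓❓❓❓❓❓❓❓❓❓
❓❓❓❓❓❓❓❓❓❓❓

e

❓❓❓❓❓❓❓❓❓❓❓
❓⬛⬜🟫⬛🟩⬜🟩❓❓❓
⬜🟫🟫🟦🟦🟫⬜⬜❓❓❓
🟩🟫🟩🟩🟩🟩🟩🟩❓❓❓
⬛🟩🟫⬜🟩🟩🟩⬜❓❓❓
🟦🟫🟩🟦⬜🔴🟫⬜❓❓❓
🟫⬜⬛🟩🟩🟩⬜⬜❓❓❓
❓❓🟩🟫⬛⬜🟫⬜❓❓❓
❓❓❓❓❓❓❓❓❓❓❓
❓❓❓❓❓❓❓❓❓❓❓
❓❓❓❓❓❓❓❓❓❓❓

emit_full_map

❓⬛⬜🟫⬛🟩⬜🟩
⬜🟫🟫🟦🟦🟫⬜⬜
🟩🟫🟩🟩🟩🟩🟩🟩
⬛🟩🟫⬜🟩🟩🟩⬜
🟦🟫🟩🟦⬜🔴🟫⬜
🟫⬜⬛🟩🟩🟩⬜⬜
❓❓🟩🟫⬛⬜🟫⬜

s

❓⬛⬜🟫⬛🟩⬜🟩❓❓❓
⬜🟫🟫🟦🟦🟫⬜⬜❓❓❓
🟩🟫🟩🟩🟩🟩🟩🟩❓❓❓
⬛🟩🟫⬜🟩🟩🟩⬜❓❓❓
🟦🟫🟩🟦⬜⬜🟫⬜❓❓❓
🟫⬜⬛🟩🟩🔴⬜⬜❓❓❓
❓❓🟩🟫⬛⬜🟫⬜❓❓❓
❓❓❓🟩🟩⬜⬜⬜❓❓❓
❓❓❓❓❓❓❓❓❓❓❓
❓❓❓❓❓❓❓❓❓❓❓
❓❓❓❓❓❓❓❓❓❓❓

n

❓❓❓❓❓❓❓❓❓❓❓
❓⬛⬜🟫⬛🟩⬜🟩❓❓❓
⬜🟫🟫🟦🟦🟫⬜⬜❓❓❓
🟩🟫🟩🟩🟩🟩🟩🟩❓❓❓
⬛🟩🟫⬜🟩🟩🟩⬜❓❓❓
🟦🟫🟩🟦⬜🔴🟫⬜❓❓❓
🟫⬜⬛🟩🟩🟩⬜⬜❓❓❓
❓❓🟩🟫⬛⬜🟫⬜❓❓❓
❓❓❓🟩🟩⬜⬜⬜❓❓❓
❓❓❓❓❓❓❓❓❓❓❓
❓❓❓❓❓❓❓❓❓❓❓

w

❓❓❓❓❓❓❓❓❓❓❓
❓❓⬛⬜🟫⬛🟩⬜🟩❓❓
❓⬜🟫🟫🟦🟦🟫⬜⬜❓❓
❓🟩🟫🟩🟩🟩🟩🟩🟩❓❓
❓⬛🟩🟫⬜🟩🟩🟩⬜❓❓
❓🟦🟫🟩🟦🔴⬜🟫⬜❓❓
❓🟫⬜⬛🟩🟩🟩⬜⬜❓❓
❓❓❓🟩🟫⬛⬜🟫⬜❓❓
❓❓❓❓🟩🟩⬜⬜⬜❓❓
❓❓❓❓❓❓❓❓❓❓❓
❓❓❓❓❓❓❓❓❓❓❓

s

❓❓⬛⬜🟫⬛🟩⬜🟩❓❓
❓⬜🟫🟫🟦🟦🟫⬜⬜❓❓
❓🟩🟫🟩🟩🟩🟩🟩🟩❓❓
❓⬛🟩🟫⬜🟩🟩🟩⬜❓❓
❓🟦🟫🟩🟦⬜⬜🟫⬜❓❓
❓🟫⬜⬛🟩🔴🟩⬜⬜❓❓
❓❓❓🟩🟫⬛⬜🟫⬜❓❓
❓❓❓🟩🟩🟩⬜⬜⬜❓❓
❓❓❓❓❓❓❓❓❓❓❓
❓❓❓❓❓❓❓❓❓❓❓
❓❓❓❓❓❓❓❓❓❓❓

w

❓❓❓⬛⬜🟫⬛🟩⬜🟩❓
❓❓⬜🟫🟫🟦🟦🟫⬜⬜❓
❓❓🟩🟫🟩🟩🟩🟩🟩🟩❓
❓❓⬛🟩🟫⬜🟩🟩🟩⬜❓
❓❓🟦🟫🟩🟦⬜⬜🟫⬜❓
❓❓🟫⬜⬛🔴🟩🟩⬜⬜❓
❓❓❓🟩🟩🟫⬛⬜🟫⬜❓
❓❓❓🟩🟩🟩🟩⬜⬜⬜❓
❓❓❓❓❓❓❓❓❓❓❓
❓❓❓❓❓❓❓❓❓❓❓
❓❓❓❓❓❓❓❓❓❓❓

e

❓❓⬛⬜🟫⬛🟩⬜🟩❓❓
❓⬜🟫🟫🟦🟦🟫⬜⬜❓❓
❓🟩🟫🟩🟩🟩🟩🟩🟩❓❓
❓⬛🟩🟫⬜🟩🟩🟩⬜❓❓
❓🟦🟫🟩🟦⬜⬜🟫⬜❓❓
❓🟫⬜⬛🟩🔴🟩⬜⬜❓❓
❓❓🟩🟩🟫⬛⬜🟫⬜❓❓
❓❓🟩🟩🟩🟩⬜⬜⬜❓❓
❓❓❓❓❓❓❓❓❓❓❓
❓❓❓❓❓❓❓❓❓❓❓
❓❓❓❓❓❓❓❓❓❓❓

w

❓❓❓⬛⬜🟫⬛🟩⬜🟩❓
❓❓⬜🟫🟫🟦🟦🟫⬜⬜❓
❓❓🟩🟫🟩🟩🟩🟩🟩🟩❓
❓❓⬛🟩🟫⬜🟩🟩🟩⬜❓
❓❓🟦🟫🟩🟦⬜⬜🟫⬜❓
❓❓🟫⬜⬛🔴🟩🟩⬜⬜❓
❓❓❓🟩🟩🟫⬛⬜🟫⬜❓
❓❓❓🟩🟩🟩🟩⬜⬜⬜❓
❓❓❓❓❓❓❓❓❓❓❓
❓❓❓❓❓❓❓❓❓❓❓
❓❓❓❓❓❓❓❓❓❓❓

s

❓❓⬜🟫🟫🟦🟦🟫⬜⬜❓
❓❓🟩🟫🟩🟩🟩🟩🟩🟩❓
❓❓⬛🟩🟫⬜🟩🟩🟩⬜❓
❓❓🟦🟫🟩🟦⬜⬜🟫⬜❓
❓❓🟫⬜⬛🟩🟩🟩⬜⬜❓
❓❓❓🟩🟩🔴⬛⬜🟫⬜❓
❓❓❓🟩🟩🟩🟩⬜⬜⬜❓
❓❓❓🟦⬛🟩⬛🟩❓❓❓
❓❓❓❓❓❓❓❓❓❓❓
❓❓❓❓❓❓❓❓❓❓❓
❓❓❓❓❓❓❓❓❓❓❓

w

❓❓❓⬜🟫🟫🟦🟦🟫⬜⬜
❓❓❓🟩🟫🟩🟩🟩🟩🟩🟩
❓❓❓⬛🟩🟫⬜🟩🟩🟩⬜
❓❓❓🟦🟫🟩🟦⬜⬜🟫⬜
❓❓❓🟫⬜⬛🟩🟩🟩⬜⬜
❓❓❓🟫🟩🔴🟫⬛⬜🟫⬜
❓❓❓🟩🟩🟩🟩🟩⬜⬜⬜
❓❓❓🟩🟦⬛🟩⬛🟩❓❓
❓❓❓❓❓❓❓❓❓❓❓
❓❓❓❓❓❓❓❓❓❓❓
❓❓❓❓❓❓❓❓❓❓❓

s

❓❓❓🟩🟫🟩🟩🟩🟩🟩🟩
❓❓❓⬛🟩🟫⬜🟩🟩🟩⬜
❓❓❓🟦🟫🟩🟦⬜⬜🟫⬜
❓❓❓🟫⬜⬛🟩🟩🟩⬜⬜
❓❓❓🟫🟩🟩🟫⬛⬜🟫⬜
❓❓❓🟩🟩🔴🟩🟩⬜⬜⬜
❓❓❓🟩🟦⬛🟩⬛🟩❓❓
❓❓❓🟫⬛🟩🟩⬜❓❓❓
❓❓❓❓❓❓❓❓❓❓❓
❓❓❓❓❓❓❓❓❓❓❓
❓❓❓❓❓❓❓❓❓❓❓

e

❓❓🟩🟫🟩🟩🟩🟩🟩🟩❓
❓❓⬛🟩🟫⬜🟩🟩🟩⬜❓
❓❓🟦🟫🟩🟦⬜⬜🟫⬜❓
❓❓🟫⬜⬛🟩🟩🟩⬜⬜❓
❓❓🟫🟩🟩🟫⬛⬜🟫⬜❓
❓❓🟩🟩🟩🔴🟩⬜⬜⬜❓
❓❓🟩🟦⬛🟩⬛🟩❓❓❓
❓❓🟫⬛🟩🟩⬜⬜❓❓❓
❓❓❓❓❓❓❓❓❓❓❓
❓❓❓❓❓❓❓❓❓❓❓
❓❓❓❓❓❓❓❓❓❓❓

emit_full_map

❓⬛⬜🟫⬛🟩⬜🟩
⬜🟫🟫🟦🟦🟫⬜⬜
🟩🟫🟩🟩🟩🟩🟩🟩
⬛🟩🟫⬜🟩🟩🟩⬜
🟦🟫🟩🟦⬜⬜🟫⬜
🟫⬜⬛🟩🟩🟩⬜⬜
🟫🟩🟩🟫⬛⬜🟫⬜
🟩🟩🟩🔴🟩⬜⬜⬜
🟩🟦⬛🟩⬛🟩❓❓
🟫⬛🟩🟩⬜⬜❓❓
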